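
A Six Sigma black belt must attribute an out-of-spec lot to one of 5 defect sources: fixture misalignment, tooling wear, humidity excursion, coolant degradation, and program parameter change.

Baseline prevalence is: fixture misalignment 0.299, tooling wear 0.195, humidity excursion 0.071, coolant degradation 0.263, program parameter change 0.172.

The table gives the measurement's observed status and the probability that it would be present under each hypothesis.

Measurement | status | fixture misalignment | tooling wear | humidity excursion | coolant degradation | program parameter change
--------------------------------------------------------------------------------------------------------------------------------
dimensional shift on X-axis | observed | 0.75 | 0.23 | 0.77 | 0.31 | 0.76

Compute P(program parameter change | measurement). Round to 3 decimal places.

For each hypothesis, the unnormalized posterior weight is prior × likelihood:
  fixture misalignment: 0.299 × 0.75 = 0.22425
  tooling wear: 0.195 × 0.23 = 0.04485
  humidity excursion: 0.071 × 0.77 = 0.05467
  coolant degradation: 0.263 × 0.31 = 0.08153
  program parameter change: 0.172 × 0.76 = 0.13072
Normalizing constant Z = 0.22425 + 0.04485 + 0.05467 + 0.08153 + 0.13072 = 0.53602.
P(program parameter change | evidence) = 0.13072 / 0.53602 ≈ 0.244.

0.244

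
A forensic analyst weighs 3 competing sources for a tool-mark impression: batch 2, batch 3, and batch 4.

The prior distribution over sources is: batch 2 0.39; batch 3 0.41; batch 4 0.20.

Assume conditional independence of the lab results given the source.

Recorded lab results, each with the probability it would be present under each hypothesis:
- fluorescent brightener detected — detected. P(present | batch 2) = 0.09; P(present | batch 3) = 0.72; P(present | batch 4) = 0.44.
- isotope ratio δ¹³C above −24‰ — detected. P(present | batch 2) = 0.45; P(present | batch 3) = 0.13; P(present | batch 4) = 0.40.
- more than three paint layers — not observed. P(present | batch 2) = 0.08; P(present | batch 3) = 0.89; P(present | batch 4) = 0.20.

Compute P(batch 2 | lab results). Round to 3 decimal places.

For each hypothesis, the unnormalized posterior weight is prior × product of the lab result likelihoods (using 1 − P(present | H) for each absent lab result):
  batch 2: 0.39 × 0.09 × 0.45 × (1 − 0.08) = 0.014531
  batch 3: 0.41 × 0.72 × 0.13 × (1 − 0.89) = 0.0042214
  batch 4: 0.20 × 0.44 × 0.40 × (1 − 0.20) = 0.02816
The unnormalized weights sum to 0.046913.
P(batch 2 | evidence) = 0.014531 / 0.046913 ≈ 0.310.

0.310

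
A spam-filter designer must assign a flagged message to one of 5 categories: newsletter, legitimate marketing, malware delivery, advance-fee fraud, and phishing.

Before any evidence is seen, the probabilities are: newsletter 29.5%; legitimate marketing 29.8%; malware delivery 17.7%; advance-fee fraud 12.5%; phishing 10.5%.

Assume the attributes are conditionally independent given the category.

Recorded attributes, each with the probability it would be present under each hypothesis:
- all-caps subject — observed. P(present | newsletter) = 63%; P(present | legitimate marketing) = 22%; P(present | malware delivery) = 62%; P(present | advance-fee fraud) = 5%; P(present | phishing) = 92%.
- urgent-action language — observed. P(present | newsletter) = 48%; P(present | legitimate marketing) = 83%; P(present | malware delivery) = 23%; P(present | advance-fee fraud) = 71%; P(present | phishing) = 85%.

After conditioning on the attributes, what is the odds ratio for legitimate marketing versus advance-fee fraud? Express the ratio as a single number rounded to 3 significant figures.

12.3

The normalizing constant cancels in an odds ratio, so compute prior × likelihood for the two hypotheses only:
  legitimate marketing: 0.298 × 0.22 × 0.83 = 0.054415
  advance-fee fraud: 0.125 × 0.05 × 0.71 = 0.0044375
Odds(legitimate marketing : advance-fee fraud) = 0.054415 / 0.0044375 ≈ 12.3.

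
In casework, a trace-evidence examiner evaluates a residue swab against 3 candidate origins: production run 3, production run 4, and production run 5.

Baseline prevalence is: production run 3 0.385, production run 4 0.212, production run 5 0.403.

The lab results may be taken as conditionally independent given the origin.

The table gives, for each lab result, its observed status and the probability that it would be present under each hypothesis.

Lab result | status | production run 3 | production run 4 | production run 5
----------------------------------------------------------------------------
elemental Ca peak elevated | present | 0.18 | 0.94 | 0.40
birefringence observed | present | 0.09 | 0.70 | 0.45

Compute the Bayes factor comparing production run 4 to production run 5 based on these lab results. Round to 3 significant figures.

Joint likelihood of the lab result pattern under each hypothesis:
  production run 4: 0.94 × 0.70 = 0.658
  production run 5: 0.40 × 0.45 = 0.18
Bayes factor = 0.658 / 0.18 ≈ 3.66

3.66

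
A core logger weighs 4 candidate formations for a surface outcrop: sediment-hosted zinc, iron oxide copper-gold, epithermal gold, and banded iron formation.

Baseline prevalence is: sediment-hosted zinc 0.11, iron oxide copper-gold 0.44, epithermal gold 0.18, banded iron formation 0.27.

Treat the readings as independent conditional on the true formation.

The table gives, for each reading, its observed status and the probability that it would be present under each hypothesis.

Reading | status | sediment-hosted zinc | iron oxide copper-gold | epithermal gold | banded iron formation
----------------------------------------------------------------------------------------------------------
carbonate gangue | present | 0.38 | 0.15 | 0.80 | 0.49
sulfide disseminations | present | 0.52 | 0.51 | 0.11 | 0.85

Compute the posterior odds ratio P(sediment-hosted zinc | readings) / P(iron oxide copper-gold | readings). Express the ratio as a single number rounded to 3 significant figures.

Unnormalized posterior weight (prior times the reading likelihoods) for each of the two hypotheses:
  sediment-hosted zinc: 0.11 × 0.38 × 0.52 = 0.021736
  iron oxide copper-gold: 0.44 × 0.15 × 0.51 = 0.03366
Odds(sediment-hosted zinc : iron oxide copper-gold) = 0.021736 / 0.03366 ≈ 0.646.

0.646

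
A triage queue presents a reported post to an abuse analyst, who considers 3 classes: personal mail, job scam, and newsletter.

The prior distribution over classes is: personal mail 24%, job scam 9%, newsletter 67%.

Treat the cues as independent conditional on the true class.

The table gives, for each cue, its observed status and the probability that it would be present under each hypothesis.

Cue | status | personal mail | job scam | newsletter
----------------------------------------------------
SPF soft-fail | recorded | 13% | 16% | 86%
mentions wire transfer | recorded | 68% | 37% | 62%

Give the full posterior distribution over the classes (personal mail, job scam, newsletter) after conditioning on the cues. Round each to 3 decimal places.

For each hypothesis, the unnormalized posterior weight is prior × product of the cue likelihoods:
  personal mail: 0.24 × 0.13 × 0.68 = 0.021216
  job scam: 0.09 × 0.16 × 0.37 = 0.005328
  newsletter: 0.67 × 0.86 × 0.62 = 0.35724
The unnormalized weights sum to 0.38379.
P(personal mail | evidence) = 0.021216 / 0.38379 ≈ 0.055
P(job scam | evidence) = 0.005328 / 0.38379 ≈ 0.014
P(newsletter | evidence) = 0.35724 / 0.38379 ≈ 0.931

0.055, 0.014, 0.931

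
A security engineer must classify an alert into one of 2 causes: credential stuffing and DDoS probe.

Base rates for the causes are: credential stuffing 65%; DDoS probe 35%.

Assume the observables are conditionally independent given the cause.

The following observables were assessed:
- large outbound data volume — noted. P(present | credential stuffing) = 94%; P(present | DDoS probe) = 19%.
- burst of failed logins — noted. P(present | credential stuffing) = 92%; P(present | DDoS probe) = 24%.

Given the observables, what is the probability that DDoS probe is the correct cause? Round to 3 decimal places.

Multiply each prior by the joint likelihood of the observable pattern:
  credential stuffing: 0.65 × 0.94 × 0.92 = 0.56212
  DDoS probe: 0.35 × 0.19 × 0.24 = 0.01596
Normalizing constant Z = 0.56212 + 0.01596 = 0.57808.
P(DDoS probe | evidence) = 0.01596 / 0.57808 ≈ 0.028.

0.028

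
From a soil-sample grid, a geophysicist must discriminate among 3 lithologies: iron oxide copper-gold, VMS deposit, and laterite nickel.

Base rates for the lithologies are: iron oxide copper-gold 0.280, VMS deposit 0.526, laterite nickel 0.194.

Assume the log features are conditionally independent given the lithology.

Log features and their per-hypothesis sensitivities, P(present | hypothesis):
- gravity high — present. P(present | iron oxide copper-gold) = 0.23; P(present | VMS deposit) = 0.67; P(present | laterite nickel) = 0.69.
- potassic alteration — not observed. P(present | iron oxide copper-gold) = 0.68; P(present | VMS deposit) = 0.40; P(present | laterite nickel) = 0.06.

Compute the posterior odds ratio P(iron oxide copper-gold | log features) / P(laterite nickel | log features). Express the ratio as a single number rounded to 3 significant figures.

0.164

Posterior odds equal prior odds times the likelihood ratio; only the two competing hypotheses matter (using 1 − P(present | H) for each absent log feature).
  iron oxide copper-gold: 0.280 × 0.23 × (1 − 0.68) = 0.020608
  laterite nickel: 0.194 × 0.69 × (1 − 0.06) = 0.12583
Posterior odds = 0.020608 / 0.12583 ≈ 0.164.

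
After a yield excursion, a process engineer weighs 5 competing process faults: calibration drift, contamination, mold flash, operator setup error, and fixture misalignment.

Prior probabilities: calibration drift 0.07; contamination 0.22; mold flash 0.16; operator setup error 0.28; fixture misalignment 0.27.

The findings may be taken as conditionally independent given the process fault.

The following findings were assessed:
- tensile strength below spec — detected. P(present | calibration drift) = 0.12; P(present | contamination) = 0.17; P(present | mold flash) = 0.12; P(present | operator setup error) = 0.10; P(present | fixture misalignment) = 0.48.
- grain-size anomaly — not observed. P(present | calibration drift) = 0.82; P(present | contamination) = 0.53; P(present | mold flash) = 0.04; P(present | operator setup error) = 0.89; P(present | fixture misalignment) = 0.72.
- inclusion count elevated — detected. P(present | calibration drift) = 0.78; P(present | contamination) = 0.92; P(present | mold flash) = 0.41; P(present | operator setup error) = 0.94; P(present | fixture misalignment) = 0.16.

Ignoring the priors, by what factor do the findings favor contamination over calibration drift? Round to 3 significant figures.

4.36

The Bayes factor is the ratio of the joint likelihoods of the evidence pattern under the two hypotheses (using 1 − P(present | H) for each absent finding).
  contamination: 0.17 × (1 − 0.53) × 0.92 = 0.073508
  calibration drift: 0.12 × (1 − 0.82) × 0.78 = 0.016848
Bayes factor = 0.073508 / 0.016848 ≈ 4.36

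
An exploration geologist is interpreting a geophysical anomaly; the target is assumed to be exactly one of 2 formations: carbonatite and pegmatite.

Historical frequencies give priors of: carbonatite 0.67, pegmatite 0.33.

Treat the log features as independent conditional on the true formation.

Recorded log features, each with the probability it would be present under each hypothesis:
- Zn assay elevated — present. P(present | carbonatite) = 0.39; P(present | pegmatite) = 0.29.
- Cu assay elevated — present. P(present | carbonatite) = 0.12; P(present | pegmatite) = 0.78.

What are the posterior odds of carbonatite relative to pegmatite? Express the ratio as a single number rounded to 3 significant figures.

0.420

Unnormalized posterior weight (prior times the log feature likelihoods) for each of the two hypotheses:
  carbonatite: 0.67 × 0.39 × 0.12 = 0.031356
  pegmatite: 0.33 × 0.29 × 0.78 = 0.074646
Odds(carbonatite : pegmatite) = 0.031356 / 0.074646 ≈ 0.420.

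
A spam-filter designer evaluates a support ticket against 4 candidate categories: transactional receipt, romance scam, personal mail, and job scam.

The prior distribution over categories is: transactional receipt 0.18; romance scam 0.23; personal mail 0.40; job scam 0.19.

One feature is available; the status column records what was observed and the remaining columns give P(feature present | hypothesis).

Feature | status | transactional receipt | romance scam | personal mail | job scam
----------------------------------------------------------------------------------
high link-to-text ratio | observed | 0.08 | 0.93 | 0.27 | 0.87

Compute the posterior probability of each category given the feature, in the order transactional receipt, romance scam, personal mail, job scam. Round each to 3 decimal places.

By Bayes' rule, the unnormalized weight for each hypothesis is prior × likelihood:
  transactional receipt: 0.18 × 0.08 = 0.0144
  romance scam: 0.23 × 0.93 = 0.2139
  personal mail: 0.40 × 0.27 = 0.108
  job scam: 0.19 × 0.87 = 0.1653
Marginal likelihood of the evidence = 0.5016.
P(transactional receipt | evidence) = 0.0144 / 0.5016 ≈ 0.029
P(romance scam | evidence) = 0.2139 / 0.5016 ≈ 0.426
P(personal mail | evidence) = 0.108 / 0.5016 ≈ 0.215
P(job scam | evidence) = 0.1653 / 0.5016 ≈ 0.330

0.029, 0.426, 0.215, 0.330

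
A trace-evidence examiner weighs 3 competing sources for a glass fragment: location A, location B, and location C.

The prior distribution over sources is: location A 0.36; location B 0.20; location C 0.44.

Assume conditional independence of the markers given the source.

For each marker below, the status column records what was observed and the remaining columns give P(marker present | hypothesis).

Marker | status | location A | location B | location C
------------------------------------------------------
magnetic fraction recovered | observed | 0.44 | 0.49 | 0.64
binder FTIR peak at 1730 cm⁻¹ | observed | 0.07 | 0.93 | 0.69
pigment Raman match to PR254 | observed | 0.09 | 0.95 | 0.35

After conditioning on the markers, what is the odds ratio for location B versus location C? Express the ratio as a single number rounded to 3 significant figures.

1.27

The normalizing constant cancels in an odds ratio, so compute prior × likelihood for the two hypotheses only:
  location B: 0.20 × 0.49 × 0.93 × 0.95 = 0.086583
  location C: 0.44 × 0.64 × 0.69 × 0.35 = 0.068006
Odds(location B : location C) = 0.086583 / 0.068006 ≈ 1.27.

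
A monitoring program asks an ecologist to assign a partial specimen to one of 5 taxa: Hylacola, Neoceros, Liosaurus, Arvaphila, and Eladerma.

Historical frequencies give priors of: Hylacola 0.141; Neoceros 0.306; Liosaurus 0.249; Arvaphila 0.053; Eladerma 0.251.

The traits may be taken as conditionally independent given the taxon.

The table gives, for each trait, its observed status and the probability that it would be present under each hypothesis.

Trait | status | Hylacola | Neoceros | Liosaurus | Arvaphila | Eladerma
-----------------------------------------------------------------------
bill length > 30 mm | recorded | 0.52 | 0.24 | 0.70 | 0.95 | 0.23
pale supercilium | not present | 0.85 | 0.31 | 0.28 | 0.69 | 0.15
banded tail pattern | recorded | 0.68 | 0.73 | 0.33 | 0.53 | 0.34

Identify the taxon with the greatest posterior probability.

By Bayes' rule with conditional independence, the unnormalized weight for each hypothesis is prior × ∏ likelihoods (using 1 − P(present | H) for each absent trait):
  Hylacola: 0.141 × 0.52 × (1 − 0.85) × 0.68 = 0.0074786
  Neoceros: 0.306 × 0.24 × (1 − 0.31) × 0.73 = 0.036992
  Liosaurus: 0.249 × 0.70 × (1 − 0.28) × 0.33 = 0.041414
  Arvaphila: 0.053 × 0.95 × (1 − 0.69) × 0.53 = 0.0082725
  Eladerma: 0.251 × 0.23 × (1 − 0.15) × 0.34 = 0.016684
Normalizing constant Z = 0.0074786 + 0.036992 + 0.041414 + 0.0082725 + 0.016684 = 0.11084.
P(Hylacola | evidence) ≈ 0.0074786 / 0.11084 ≈ 0.067
P(Neoceros | evidence) ≈ 0.036992 / 0.11084 ≈ 0.334
P(Liosaurus | evidence) ≈ 0.041414 / 0.11084 ≈ 0.374
P(Arvaphila | evidence) ≈ 0.0082725 / 0.11084 ≈ 0.075
P(Eladerma | evidence) ≈ 0.016684 / 0.11084 ≈ 0.151
The largest is 0.374, so Liosaurus is most probable.

Liosaurus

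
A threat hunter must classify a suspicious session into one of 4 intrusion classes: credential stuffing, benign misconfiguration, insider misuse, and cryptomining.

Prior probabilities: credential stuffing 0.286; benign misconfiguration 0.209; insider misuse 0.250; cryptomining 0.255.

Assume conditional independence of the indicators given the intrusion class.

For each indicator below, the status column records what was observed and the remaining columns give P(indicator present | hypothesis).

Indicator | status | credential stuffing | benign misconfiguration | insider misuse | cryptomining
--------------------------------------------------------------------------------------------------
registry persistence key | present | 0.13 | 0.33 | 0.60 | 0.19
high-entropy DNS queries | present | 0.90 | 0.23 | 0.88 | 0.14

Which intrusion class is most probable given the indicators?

insider misuse

Multiply each prior by the joint likelihood of the indicator pattern:
  credential stuffing: 0.286 × 0.13 × 0.90 = 0.033462
  benign misconfiguration: 0.209 × 0.33 × 0.23 = 0.015863
  insider misuse: 0.250 × 0.60 × 0.88 = 0.132
  cryptomining: 0.255 × 0.19 × 0.14 = 0.006783
The unnormalized weights sum to 0.18811.
P(credential stuffing | evidence) ≈ 0.033462 / 0.18811 ≈ 0.178
P(benign misconfiguration | evidence) ≈ 0.015863 / 0.18811 ≈ 0.084
P(insider misuse | evidence) ≈ 0.132 / 0.18811 ≈ 0.702
P(cryptomining | evidence) ≈ 0.006783 / 0.18811 ≈ 0.036
The largest is 0.702, so insider misuse is most probable.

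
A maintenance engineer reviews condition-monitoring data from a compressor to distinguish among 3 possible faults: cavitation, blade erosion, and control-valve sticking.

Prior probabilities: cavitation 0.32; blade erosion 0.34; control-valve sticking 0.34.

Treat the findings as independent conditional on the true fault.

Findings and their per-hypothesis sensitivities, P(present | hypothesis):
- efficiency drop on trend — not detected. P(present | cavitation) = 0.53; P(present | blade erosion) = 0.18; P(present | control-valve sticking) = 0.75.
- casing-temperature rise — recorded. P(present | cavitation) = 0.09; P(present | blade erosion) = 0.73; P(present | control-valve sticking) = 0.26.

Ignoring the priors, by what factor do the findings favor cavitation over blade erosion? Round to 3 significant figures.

The Bayes factor is the ratio of the joint likelihoods of the evidence pattern under the two hypotheses (using 1 − P(present | H) for each absent finding).
  cavitation: (1 − 0.53) × 0.09 = 0.0423
  blade erosion: (1 − 0.18) × 0.73 = 0.5986
Bayes factor = 0.0423 / 0.5986 ≈ 0.0707

0.0707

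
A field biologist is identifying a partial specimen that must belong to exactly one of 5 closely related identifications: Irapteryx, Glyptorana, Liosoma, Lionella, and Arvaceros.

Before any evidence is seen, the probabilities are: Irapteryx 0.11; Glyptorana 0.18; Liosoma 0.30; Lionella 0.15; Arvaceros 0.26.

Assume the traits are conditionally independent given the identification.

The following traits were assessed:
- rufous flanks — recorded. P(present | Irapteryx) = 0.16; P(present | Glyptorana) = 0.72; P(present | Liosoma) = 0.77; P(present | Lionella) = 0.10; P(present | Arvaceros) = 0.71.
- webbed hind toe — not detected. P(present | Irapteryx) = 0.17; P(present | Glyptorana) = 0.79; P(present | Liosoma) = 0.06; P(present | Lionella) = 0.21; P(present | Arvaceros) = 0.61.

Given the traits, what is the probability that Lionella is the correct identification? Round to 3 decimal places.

0.035

By Bayes' rule with conditional independence, the unnormalized weight for each hypothesis is prior × ∏ likelihoods (using 1 − P(present | H) for each absent trait):
  Irapteryx: 0.11 × 0.16 × (1 − 0.17) = 0.014608
  Glyptorana: 0.18 × 0.72 × (1 − 0.79) = 0.027216
  Liosoma: 0.30 × 0.77 × (1 − 0.06) = 0.21714
  Lionella: 0.15 × 0.10 × (1 − 0.21) = 0.01185
  Arvaceros: 0.26 × 0.71 × (1 − 0.61) = 0.071994
Marginal likelihood of the evidence = 0.34281.
P(Lionella | evidence) = 0.01185 / 0.34281 ≈ 0.035.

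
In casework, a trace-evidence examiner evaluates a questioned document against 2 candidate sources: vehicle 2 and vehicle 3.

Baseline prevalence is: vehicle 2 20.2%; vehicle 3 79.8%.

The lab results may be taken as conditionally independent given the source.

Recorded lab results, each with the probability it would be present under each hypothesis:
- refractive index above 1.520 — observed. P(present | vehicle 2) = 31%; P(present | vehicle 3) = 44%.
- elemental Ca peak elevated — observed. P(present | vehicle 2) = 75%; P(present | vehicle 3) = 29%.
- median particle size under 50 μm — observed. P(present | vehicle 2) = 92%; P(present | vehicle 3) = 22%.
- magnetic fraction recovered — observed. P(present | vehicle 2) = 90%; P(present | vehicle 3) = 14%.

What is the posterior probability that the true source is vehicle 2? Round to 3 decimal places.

0.925

For each hypothesis, the unnormalized posterior weight is prior × product of the lab result likelihoods:
  vehicle 2: 0.202 × 0.31 × 0.75 × 0.92 × 0.90 = 0.038887
  vehicle 3: 0.798 × 0.44 × 0.29 × 0.22 × 0.14 = 0.0031362
The unnormalized weights sum to 0.042023.
P(vehicle 2 | evidence) = 0.038887 / 0.042023 ≈ 0.925.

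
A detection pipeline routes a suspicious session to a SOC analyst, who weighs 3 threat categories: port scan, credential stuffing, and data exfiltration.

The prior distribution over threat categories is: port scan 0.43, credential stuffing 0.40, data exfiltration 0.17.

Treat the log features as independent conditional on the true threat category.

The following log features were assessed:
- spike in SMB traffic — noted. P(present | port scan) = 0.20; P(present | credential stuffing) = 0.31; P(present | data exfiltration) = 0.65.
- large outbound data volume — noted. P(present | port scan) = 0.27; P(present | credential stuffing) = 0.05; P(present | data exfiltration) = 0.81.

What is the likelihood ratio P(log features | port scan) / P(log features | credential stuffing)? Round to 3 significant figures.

3.48

Take the product of per-log feature likelihoods under each hypothesis, then divide.
  port scan: 0.20 × 0.27 = 0.054
  credential stuffing: 0.31 × 0.05 = 0.0155
Bayes factor = 0.054 / 0.0155 ≈ 3.48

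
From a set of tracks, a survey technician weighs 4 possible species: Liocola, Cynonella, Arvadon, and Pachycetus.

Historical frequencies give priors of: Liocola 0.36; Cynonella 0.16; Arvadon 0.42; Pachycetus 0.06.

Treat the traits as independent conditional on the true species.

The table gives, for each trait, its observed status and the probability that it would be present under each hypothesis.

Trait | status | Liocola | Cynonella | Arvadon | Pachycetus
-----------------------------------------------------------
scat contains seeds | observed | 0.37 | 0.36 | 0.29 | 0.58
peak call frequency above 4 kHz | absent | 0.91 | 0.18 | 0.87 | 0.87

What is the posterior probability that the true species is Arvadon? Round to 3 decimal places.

Multiply each prior by the joint likelihood of the trait pattern (using 1 − P(present | H) for each absent trait):
  Liocola: 0.36 × 0.37 × (1 − 0.91) = 0.011988
  Cynonella: 0.16 × 0.36 × (1 − 0.18) = 0.047232
  Arvadon: 0.42 × 0.29 × (1 − 0.87) = 0.015834
  Pachycetus: 0.06 × 0.58 × (1 − 0.87) = 0.004524
Normalizing constant Z = 0.011988 + 0.047232 + 0.015834 + 0.004524 = 0.079578.
P(Arvadon | evidence) = 0.015834 / 0.079578 ≈ 0.199.

0.199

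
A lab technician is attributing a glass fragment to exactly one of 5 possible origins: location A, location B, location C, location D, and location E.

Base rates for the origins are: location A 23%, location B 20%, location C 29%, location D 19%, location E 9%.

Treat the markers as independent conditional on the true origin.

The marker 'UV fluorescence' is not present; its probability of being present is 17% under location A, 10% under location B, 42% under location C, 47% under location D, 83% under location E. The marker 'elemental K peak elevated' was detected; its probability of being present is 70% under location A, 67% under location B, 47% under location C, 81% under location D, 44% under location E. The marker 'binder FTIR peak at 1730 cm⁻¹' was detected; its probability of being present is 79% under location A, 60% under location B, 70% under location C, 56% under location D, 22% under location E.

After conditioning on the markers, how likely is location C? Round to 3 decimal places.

0.197

By Bayes' rule with conditional independence, the unnormalized weight for each hypothesis is prior × ∏ likelihoods (using 1 − P(present | H) for each absent marker):
  location A: 0.23 × (1 − 0.17) × 0.70 × 0.79 = 0.10557
  location B: 0.20 × (1 − 0.10) × 0.67 × 0.60 = 0.07236
  location C: 0.29 × (1 − 0.42) × 0.47 × 0.70 = 0.055338
  location D: 0.19 × (1 − 0.47) × 0.81 × 0.56 = 0.045678
  location E: 0.09 × (1 − 0.83) × 0.44 × 0.22 = 0.001481
Marginal likelihood of the evidence = 0.28042.
P(location C | evidence) = 0.055338 / 0.28042 ≈ 0.197.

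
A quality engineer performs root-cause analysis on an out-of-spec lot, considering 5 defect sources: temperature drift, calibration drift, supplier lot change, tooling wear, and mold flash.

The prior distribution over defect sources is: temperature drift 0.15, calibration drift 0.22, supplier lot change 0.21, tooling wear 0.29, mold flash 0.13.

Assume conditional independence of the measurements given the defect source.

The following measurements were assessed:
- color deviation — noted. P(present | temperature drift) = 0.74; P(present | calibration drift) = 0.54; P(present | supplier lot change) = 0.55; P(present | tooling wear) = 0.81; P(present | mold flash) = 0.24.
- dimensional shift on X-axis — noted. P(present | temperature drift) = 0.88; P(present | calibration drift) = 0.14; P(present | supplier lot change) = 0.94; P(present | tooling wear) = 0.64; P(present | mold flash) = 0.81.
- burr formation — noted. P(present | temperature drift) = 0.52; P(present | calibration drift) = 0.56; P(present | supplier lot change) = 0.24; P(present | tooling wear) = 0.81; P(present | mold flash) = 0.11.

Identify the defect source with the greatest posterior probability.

tooling wear

For each hypothesis, the unnormalized posterior weight is prior × product of the measurement likelihoods:
  temperature drift: 0.15 × 0.74 × 0.88 × 0.52 = 0.050794
  calibration drift: 0.22 × 0.54 × 0.14 × 0.56 = 0.0093139
  supplier lot change: 0.21 × 0.55 × 0.94 × 0.24 = 0.026057
  tooling wear: 0.29 × 0.81 × 0.64 × 0.81 = 0.12177
  mold flash: 0.13 × 0.24 × 0.81 × 0.11 = 0.0027799
Normalizing constant Z = 0.050794 + 0.0093139 + 0.026057 + 0.12177 + 0.0027799 = 0.21072.
P(temperature drift | evidence) ≈ 0.050794 / 0.21072 ≈ 0.241
P(calibration drift | evidence) ≈ 0.0093139 / 0.21072 ≈ 0.044
P(supplier lot change | evidence) ≈ 0.026057 / 0.21072 ≈ 0.124
P(tooling wear | evidence) ≈ 0.12177 / 0.21072 ≈ 0.578
P(mold flash | evidence) ≈ 0.0027799 / 0.21072 ≈ 0.013
The largest is 0.578, so tooling wear is most probable.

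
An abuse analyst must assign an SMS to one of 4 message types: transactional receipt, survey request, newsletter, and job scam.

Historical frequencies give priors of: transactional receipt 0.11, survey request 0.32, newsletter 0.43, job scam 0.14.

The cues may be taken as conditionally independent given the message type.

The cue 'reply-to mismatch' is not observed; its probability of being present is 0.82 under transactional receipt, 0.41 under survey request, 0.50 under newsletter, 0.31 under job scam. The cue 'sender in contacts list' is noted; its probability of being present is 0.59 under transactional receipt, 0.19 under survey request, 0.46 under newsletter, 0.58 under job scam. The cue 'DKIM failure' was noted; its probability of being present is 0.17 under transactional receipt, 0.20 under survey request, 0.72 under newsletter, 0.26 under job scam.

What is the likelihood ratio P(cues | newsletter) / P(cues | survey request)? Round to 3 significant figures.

The Bayes factor is the ratio of the joint likelihoods of the cue pattern under the two hypotheses (using 1 − P(present | H) for each absent cue).
  newsletter: (1 − 0.50) × 0.46 × 0.72 = 0.1656
  survey request: (1 − 0.41) × 0.19 × 0.20 = 0.02242
Bayes factor = 0.1656 / 0.02242 ≈ 7.39

7.39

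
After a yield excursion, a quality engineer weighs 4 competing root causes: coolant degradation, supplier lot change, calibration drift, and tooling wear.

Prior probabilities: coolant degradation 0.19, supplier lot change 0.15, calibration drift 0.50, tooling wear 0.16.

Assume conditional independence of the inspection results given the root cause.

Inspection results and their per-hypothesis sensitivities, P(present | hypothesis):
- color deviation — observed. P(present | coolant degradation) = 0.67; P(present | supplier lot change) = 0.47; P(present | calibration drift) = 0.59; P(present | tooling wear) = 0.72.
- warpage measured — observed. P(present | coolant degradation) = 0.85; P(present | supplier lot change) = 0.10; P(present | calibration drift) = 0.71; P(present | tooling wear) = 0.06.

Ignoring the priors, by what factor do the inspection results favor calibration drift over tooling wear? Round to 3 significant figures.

9.70

Take the product of per-inspection result likelihoods under each hypothesis, then divide.
  calibration drift: 0.59 × 0.71 = 0.4189
  tooling wear: 0.72 × 0.06 = 0.0432
Bayes factor = 0.4189 / 0.0432 ≈ 9.70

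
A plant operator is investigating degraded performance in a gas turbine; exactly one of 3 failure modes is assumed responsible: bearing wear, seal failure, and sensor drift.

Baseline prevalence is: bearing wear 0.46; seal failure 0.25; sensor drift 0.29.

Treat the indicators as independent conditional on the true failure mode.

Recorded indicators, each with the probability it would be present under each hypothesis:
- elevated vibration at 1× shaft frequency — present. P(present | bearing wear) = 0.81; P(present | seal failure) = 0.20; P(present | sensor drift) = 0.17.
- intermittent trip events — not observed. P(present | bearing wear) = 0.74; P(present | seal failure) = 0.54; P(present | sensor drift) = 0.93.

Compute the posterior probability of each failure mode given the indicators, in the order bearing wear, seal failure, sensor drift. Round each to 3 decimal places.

Multiply each prior by the joint likelihood of the indicator pattern (using 1 − P(present | H) for each absent indicator):
  bearing wear: 0.46 × 0.81 × (1 − 0.74) = 0.096876
  seal failure: 0.25 × 0.20 × (1 − 0.54) = 0.023
  sensor drift: 0.29 × 0.17 × (1 − 0.93) = 0.003451
Normalizing constant Z = 0.096876 + 0.023 + 0.003451 = 0.12333.
P(bearing wear | evidence) = 0.096876 / 0.12333 ≈ 0.786
P(seal failure | evidence) = 0.023 / 0.12333 ≈ 0.186
P(sensor drift | evidence) = 0.003451 / 0.12333 ≈ 0.028

0.786, 0.186, 0.028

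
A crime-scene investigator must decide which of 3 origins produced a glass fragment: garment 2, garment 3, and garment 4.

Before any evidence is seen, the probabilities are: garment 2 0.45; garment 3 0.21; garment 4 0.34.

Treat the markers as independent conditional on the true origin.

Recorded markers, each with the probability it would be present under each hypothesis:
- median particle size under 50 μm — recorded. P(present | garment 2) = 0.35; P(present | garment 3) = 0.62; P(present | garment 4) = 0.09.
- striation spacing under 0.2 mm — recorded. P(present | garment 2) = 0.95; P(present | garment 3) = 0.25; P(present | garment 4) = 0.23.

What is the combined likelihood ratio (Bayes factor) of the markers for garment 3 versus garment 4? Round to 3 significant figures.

Take the product of per-marker likelihoods under each hypothesis, then divide.
  garment 3: 0.62 × 0.25 = 0.155
  garment 4: 0.09 × 0.23 = 0.0207
Bayes factor = 0.155 / 0.0207 ≈ 7.49

7.49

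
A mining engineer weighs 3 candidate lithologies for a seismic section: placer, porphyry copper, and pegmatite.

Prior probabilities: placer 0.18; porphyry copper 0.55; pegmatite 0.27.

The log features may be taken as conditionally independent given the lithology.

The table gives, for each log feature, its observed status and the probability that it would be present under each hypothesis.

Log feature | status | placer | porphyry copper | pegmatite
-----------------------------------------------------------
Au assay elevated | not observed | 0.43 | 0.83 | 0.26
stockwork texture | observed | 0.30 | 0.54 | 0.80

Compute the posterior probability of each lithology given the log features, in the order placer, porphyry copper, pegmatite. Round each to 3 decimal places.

Multiply each prior by the joint likelihood of the log feature pattern (using 1 − P(present | H) for each absent log feature):
  placer: 0.18 × (1 − 0.43) × 0.30 = 0.03078
  porphyry copper: 0.55 × (1 − 0.83) × 0.54 = 0.05049
  pegmatite: 0.27 × (1 − 0.26) × 0.80 = 0.15984
The unnormalized weights sum to 0.24111.
P(placer | evidence) = 0.03078 / 0.24111 ≈ 0.128
P(porphyry copper | evidence) = 0.05049 / 0.24111 ≈ 0.209
P(pegmatite | evidence) = 0.15984 / 0.24111 ≈ 0.663

0.128, 0.209, 0.663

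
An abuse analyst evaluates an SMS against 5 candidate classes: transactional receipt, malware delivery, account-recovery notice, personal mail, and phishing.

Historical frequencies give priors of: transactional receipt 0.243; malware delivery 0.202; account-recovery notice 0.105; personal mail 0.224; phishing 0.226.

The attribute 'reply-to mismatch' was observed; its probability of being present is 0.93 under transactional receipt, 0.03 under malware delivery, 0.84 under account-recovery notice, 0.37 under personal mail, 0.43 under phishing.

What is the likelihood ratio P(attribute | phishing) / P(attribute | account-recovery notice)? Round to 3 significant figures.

0.512

Likelihood of this attribute under each hypothesis:
  phishing: 0.43
  account-recovery notice: 0.84
Bayes factor = 0.43 / 0.84 ≈ 0.512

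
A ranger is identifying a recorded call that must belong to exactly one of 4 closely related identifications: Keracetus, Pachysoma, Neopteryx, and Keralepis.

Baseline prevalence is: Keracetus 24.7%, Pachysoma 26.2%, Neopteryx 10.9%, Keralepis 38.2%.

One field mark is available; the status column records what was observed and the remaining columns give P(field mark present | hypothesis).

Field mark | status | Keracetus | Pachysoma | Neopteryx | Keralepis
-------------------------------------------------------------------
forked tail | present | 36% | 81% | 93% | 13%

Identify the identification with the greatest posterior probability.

Pachysoma

For each hypothesis, the unnormalized posterior weight is prior × likelihood:
  Keracetus: 0.247 × 0.36 = 0.08892
  Pachysoma: 0.262 × 0.81 = 0.21222
  Neopteryx: 0.109 × 0.93 = 0.10137
  Keralepis: 0.382 × 0.13 = 0.04966
Marginal likelihood of the evidence = 0.45217.
P(Keracetus | evidence) ≈ 0.08892 / 0.45217 ≈ 0.197
P(Pachysoma | evidence) ≈ 0.21222 / 0.45217 ≈ 0.469
P(Neopteryx | evidence) ≈ 0.10137 / 0.45217 ≈ 0.224
P(Keralepis | evidence) ≈ 0.04966 / 0.45217 ≈ 0.110
The largest is 0.469, so Pachysoma is most probable.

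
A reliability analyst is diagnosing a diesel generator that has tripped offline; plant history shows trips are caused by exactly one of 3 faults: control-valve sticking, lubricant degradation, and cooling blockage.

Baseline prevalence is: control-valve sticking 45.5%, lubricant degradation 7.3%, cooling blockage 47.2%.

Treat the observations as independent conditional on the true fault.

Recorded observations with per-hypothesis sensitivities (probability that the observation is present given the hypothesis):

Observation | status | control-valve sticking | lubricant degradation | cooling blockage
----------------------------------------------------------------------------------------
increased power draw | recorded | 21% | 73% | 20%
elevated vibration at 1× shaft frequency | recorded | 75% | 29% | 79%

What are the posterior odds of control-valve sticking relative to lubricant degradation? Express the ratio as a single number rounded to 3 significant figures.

The normalizing constant cancels in an odds ratio, so compute prior × likelihood for the two hypotheses only:
  control-valve sticking: 0.455 × 0.21 × 0.75 = 0.071662
  lubricant degradation: 0.073 × 0.73 × 0.29 = 0.015454
Odds(control-valve sticking : lubricant degradation) = 0.071662 / 0.015454 ≈ 4.64.

4.64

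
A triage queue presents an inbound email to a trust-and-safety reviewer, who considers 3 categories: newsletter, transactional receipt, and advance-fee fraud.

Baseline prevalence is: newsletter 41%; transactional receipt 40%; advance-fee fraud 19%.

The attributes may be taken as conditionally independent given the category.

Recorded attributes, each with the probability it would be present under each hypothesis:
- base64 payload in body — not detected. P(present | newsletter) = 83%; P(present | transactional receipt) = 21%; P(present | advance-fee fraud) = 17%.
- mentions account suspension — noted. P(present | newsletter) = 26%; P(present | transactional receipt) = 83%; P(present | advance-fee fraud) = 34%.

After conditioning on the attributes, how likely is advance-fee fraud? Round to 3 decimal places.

Multiply each prior by the joint likelihood of the attribute pattern (using 1 − P(present | H) for each absent attribute):
  newsletter: 0.41 × (1 − 0.83) × 0.26 = 0.018122
  transactional receipt: 0.40 × (1 − 0.21) × 0.83 = 0.26228
  advance-fee fraud: 0.19 × (1 − 0.17) × 0.34 = 0.053618
Normalizing constant Z = 0.018122 + 0.26228 + 0.053618 = 0.33402.
P(advance-fee fraud | evidence) = 0.053618 / 0.33402 ≈ 0.161.

0.161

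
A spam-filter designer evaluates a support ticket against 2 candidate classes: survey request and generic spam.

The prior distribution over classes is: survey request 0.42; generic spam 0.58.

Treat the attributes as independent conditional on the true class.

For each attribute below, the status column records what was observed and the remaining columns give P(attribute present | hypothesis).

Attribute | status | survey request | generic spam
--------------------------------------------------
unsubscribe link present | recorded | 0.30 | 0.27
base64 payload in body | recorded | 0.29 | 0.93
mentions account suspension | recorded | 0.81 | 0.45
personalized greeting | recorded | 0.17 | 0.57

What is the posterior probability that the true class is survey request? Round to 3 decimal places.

0.119

By Bayes' rule with conditional independence, the unnormalized weight for each hypothesis is prior × ∏ likelihoods:
  survey request: 0.42 × 0.30 × 0.29 × 0.81 × 0.17 = 0.0050316
  generic spam: 0.58 × 0.27 × 0.93 × 0.45 × 0.57 = 0.037356
Marginal likelihood of the evidence = 0.042388.
P(survey request | evidence) = 0.0050316 / 0.042388 ≈ 0.119.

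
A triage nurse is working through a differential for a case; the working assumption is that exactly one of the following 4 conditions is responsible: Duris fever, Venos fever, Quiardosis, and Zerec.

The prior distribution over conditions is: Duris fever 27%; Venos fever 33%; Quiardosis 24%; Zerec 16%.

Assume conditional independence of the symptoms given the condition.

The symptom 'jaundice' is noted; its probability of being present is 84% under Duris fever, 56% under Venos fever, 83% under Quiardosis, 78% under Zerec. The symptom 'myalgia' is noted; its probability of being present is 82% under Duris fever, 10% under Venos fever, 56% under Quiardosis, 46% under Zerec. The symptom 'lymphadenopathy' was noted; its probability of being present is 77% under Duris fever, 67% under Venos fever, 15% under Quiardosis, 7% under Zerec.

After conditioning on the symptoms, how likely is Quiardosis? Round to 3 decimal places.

0.095

By Bayes' rule with conditional independence, the unnormalized weight for each hypothesis is prior × ∏ likelihoods:
  Duris fever: 0.27 × 0.84 × 0.82 × 0.77 = 0.1432
  Venos fever: 0.33 × 0.56 × 0.10 × 0.67 = 0.012382
  Quiardosis: 0.24 × 0.83 × 0.56 × 0.15 = 0.016733
  Zerec: 0.16 × 0.78 × 0.46 × 0.07 = 0.0040186
Marginal likelihood of the evidence = 0.17633.
P(Quiardosis | evidence) = 0.016733 / 0.17633 ≈ 0.095.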